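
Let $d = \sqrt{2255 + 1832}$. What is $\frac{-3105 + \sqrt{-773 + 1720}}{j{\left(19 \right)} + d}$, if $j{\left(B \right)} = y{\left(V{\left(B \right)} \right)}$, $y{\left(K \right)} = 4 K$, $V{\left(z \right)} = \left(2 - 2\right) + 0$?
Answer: $\frac{\sqrt{4087} \left(-3105 + \sqrt{947}\right)}{4087} \approx -48.088$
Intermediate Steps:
$V{\left(z \right)} = 0$ ($V{\left(z \right)} = 0 + 0 = 0$)
$j{\left(B \right)} = 0$ ($j{\left(B \right)} = 4 \cdot 0 = 0$)
$d = \sqrt{4087} \approx 63.93$
$\frac{-3105 + \sqrt{-773 + 1720}}{j{\left(19 \right)} + d} = \frac{-3105 + \sqrt{-773 + 1720}}{0 + \sqrt{4087}} = \frac{-3105 + \sqrt{947}}{\sqrt{4087}} = \left(-3105 + \sqrt{947}\right) \frac{\sqrt{4087}}{4087} = \frac{\sqrt{4087} \left(-3105 + \sqrt{947}\right)}{4087}$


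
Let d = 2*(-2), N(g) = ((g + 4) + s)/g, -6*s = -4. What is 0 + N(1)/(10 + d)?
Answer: 17/18 ≈ 0.94444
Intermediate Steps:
s = 2/3 (s = -1/6*(-4) = 2/3 ≈ 0.66667)
N(g) = (14/3 + g)/g (N(g) = ((g + 4) + 2/3)/g = ((4 + g) + 2/3)/g = (14/3 + g)/g)
d = -4
0 + N(1)/(10 + d) = 0 + ((14/3 + 1)/1)/(10 - 4) = 0 + (1*(17/3))/6 = 0 + (1/6)*(17/3) = 0 + 17/18 = 17/18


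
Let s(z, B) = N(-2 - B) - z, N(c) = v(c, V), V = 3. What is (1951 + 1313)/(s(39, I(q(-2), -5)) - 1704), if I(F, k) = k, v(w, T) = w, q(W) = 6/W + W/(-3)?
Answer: -272/145 ≈ -1.8759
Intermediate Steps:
q(W) = 6/W - W/3 (q(W) = 6/W + W*(-⅓) = 6/W - W/3)
N(c) = c
s(z, B) = -2 - B - z (s(z, B) = (-2 - B) - z = -2 - B - z)
(1951 + 1313)/(s(39, I(q(-2), -5)) - 1704) = (1951 + 1313)/((-2 - 1*(-5) - 1*39) - 1704) = 3264/((-2 + 5 - 39) - 1704) = 3264/(-36 - 1704) = 3264/(-1740) = 3264*(-1/1740) = -272/145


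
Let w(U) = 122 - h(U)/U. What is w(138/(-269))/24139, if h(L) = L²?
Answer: 32956/6493391 ≈ 0.0050753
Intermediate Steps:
w(U) = 122 - U (w(U) = 122 - U²/U = 122 - U)
w(138/(-269))/24139 = (122 - 138/(-269))/24139 = (122 - 138*(-1)/269)*(1/24139) = (122 - 1*(-138/269))*(1/24139) = (122 + 138/269)*(1/24139) = (32956/269)*(1/24139) = 32956/6493391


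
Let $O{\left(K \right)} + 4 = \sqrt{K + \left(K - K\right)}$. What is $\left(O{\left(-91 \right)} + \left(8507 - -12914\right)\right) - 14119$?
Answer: $7298 + i \sqrt{91} \approx 7298.0 + 9.5394 i$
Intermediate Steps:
$O{\left(K \right)} = -4 + \sqrt{K}$ ($O{\left(K \right)} = -4 + \sqrt{K + \left(K - K\right)} = -4 + \sqrt{K + 0} = -4 + \sqrt{K}$)
$\left(O{\left(-91 \right)} + \left(8507 - -12914\right)\right) - 14119 = \left(\left(-4 + \sqrt{-91}\right) + \left(8507 - -12914\right)\right) - 14119 = \left(\left(-4 + i \sqrt{91}\right) + \left(8507 + 12914\right)\right) - 14119 = \left(\left(-4 + i \sqrt{91}\right) + 21421\right) - 14119 = \left(21417 + i \sqrt{91}\right) - 14119 = 7298 + i \sqrt{91}$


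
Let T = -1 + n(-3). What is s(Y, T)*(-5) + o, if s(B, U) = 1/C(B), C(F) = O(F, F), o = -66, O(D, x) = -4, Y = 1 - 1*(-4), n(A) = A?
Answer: -259/4 ≈ -64.750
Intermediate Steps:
T = -4 (T = -1 - 3 = -4)
Y = 5 (Y = 1 + 4 = 5)
C(F) = -4
s(B, U) = -1/4 (s(B, U) = 1/(-4) = -1/4)
s(Y, T)*(-5) + o = -1/4*(-5) - 66 = 5/4 - 66 = -259/4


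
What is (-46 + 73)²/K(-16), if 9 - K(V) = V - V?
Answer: 81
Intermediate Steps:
K(V) = 9 (K(V) = 9 - (V - V) = 9 - 1*0 = 9 + 0 = 9)
(-46 + 73)²/K(-16) = (-46 + 73)²/9 = 27²*(⅑) = 729*(⅑) = 81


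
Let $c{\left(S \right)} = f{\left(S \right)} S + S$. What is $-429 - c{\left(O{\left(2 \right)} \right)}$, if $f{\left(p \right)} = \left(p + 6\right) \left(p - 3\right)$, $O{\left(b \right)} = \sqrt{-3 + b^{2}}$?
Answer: $-416$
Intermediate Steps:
$f{\left(p \right)} = \left(-3 + p\right) \left(6 + p\right)$ ($f{\left(p \right)} = \left(6 + p\right) \left(-3 + p\right) = \left(-3 + p\right) \left(6 + p\right)$)
$c{\left(S \right)} = S + S \left(-18 + S^{2} + 3 S\right)$ ($c{\left(S \right)} = \left(-18 + S^{2} + 3 S\right) S + S = S \left(-18 + S^{2} + 3 S\right) + S = S + S \left(-18 + S^{2} + 3 S\right)$)
$-429 - c{\left(O{\left(2 \right)} \right)} = -429 - \sqrt{-3 + 2^{2}} \left(-17 + \left(\sqrt{-3 + 2^{2}}\right)^{2} + 3 \sqrt{-3 + 2^{2}}\right) = -429 - \sqrt{-3 + 4} \left(-17 + \left(\sqrt{-3 + 4}\right)^{2} + 3 \sqrt{-3 + 4}\right) = -429 - \sqrt{1} \left(-17 + \left(\sqrt{1}\right)^{2} + 3 \sqrt{1}\right) = -429 - 1 \left(-17 + 1^{2} + 3 \cdot 1\right) = -429 - 1 \left(-17 + 1 + 3\right) = -429 - 1 \left(-13\right) = -429 - -13 = -429 + 13 = -416$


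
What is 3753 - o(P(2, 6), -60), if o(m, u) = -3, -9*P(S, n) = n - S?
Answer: 3756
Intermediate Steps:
P(S, n) = -n/9 + S/9 (P(S, n) = -(n - S)/9 = -n/9 + S/9)
3753 - o(P(2, 6), -60) = 3753 - 1*(-3) = 3753 + 3 = 3756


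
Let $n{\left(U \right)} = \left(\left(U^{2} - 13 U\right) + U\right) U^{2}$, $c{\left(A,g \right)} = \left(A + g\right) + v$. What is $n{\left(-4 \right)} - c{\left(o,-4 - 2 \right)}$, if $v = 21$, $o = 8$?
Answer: $1001$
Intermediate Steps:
$c{\left(A,g \right)} = 21 + A + g$ ($c{\left(A,g \right)} = \left(A + g\right) + 21 = 21 + A + g$)
$n{\left(U \right)} = U^{2} \left(U^{2} - 12 U\right)$ ($n{\left(U \right)} = \left(U^{2} - 12 U\right) U^{2} = U^{2} \left(U^{2} - 12 U\right)$)
$n{\left(-4 \right)} - c{\left(o,-4 - 2 \right)} = \left(-4\right)^{3} \left(-12 - 4\right) - \left(21 + 8 - 6\right) = \left(-64\right) \left(-16\right) - \left(21 + 8 - 6\right) = 1024 - \left(21 + 8 - 6\right) = 1024 - 23 = 1001$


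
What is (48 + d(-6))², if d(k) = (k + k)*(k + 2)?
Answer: 9216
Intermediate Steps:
d(k) = 2*k*(2 + k) (d(k) = (2*k)*(2 + k) = 2*k*(2 + k))
(48 + d(-6))² = (48 + 2*(-6)*(2 - 6))² = (48 + 2*(-6)*(-4))² = (48 + 48)² = 96² = 9216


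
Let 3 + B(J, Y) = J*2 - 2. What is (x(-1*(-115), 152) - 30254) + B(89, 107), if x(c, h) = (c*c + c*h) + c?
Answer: 739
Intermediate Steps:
x(c, h) = c + c² + c*h (x(c, h) = (c² + c*h) + c = c + c² + c*h)
B(J, Y) = -5 + 2*J (B(J, Y) = -3 + (J*2 - 2) = -3 + (2*J - 2) = -3 + (-2 + 2*J) = -5 + 2*J)
(x(-1*(-115), 152) - 30254) + B(89, 107) = ((-1*(-115))*(1 - 1*(-115) + 152) - 30254) + (-5 + 2*89) = (115*(1 + 115 + 152) - 30254) + (-5 + 178) = (115*268 - 30254) + 173 = (30820 - 30254) + 173 = 566 + 173 = 739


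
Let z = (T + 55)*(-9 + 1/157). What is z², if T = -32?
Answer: 1054690576/24649 ≈ 42788.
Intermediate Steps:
z = -32476/157 (z = (-32 + 55)*(-9 + 1/157) = 23*(-9 + 1/157) = 23*(-1412/157) = -32476/157 ≈ -206.85)
z² = (-32476/157)² = 1054690576/24649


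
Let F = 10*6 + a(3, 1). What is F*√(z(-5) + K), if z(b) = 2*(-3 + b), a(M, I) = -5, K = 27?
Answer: 55*√11 ≈ 182.41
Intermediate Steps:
z(b) = -6 + 2*b
F = 55 (F = 10*6 - 5 = 60 - 5 = 55)
F*√(z(-5) + K) = 55*√((-6 + 2*(-5)) + 27) = 55*√((-6 - 10) + 27) = 55*√(-16 + 27) = 55*√11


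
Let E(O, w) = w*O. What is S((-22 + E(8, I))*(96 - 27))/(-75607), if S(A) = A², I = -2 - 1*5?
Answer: -28965924/75607 ≈ -383.11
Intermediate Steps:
I = -7 (I = -2 - 5 = -7)
E(O, w) = O*w
S((-22 + E(8, I))*(96 - 27))/(-75607) = ((-22 + 8*(-7))*(96 - 27))²/(-75607) = ((-22 - 56)*69)²*(-1/75607) = (-78*69)²*(-1/75607) = (-5382)²*(-1/75607) = 28965924*(-1/75607) = -28965924/75607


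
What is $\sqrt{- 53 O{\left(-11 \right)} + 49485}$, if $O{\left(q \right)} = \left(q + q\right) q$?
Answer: $\sqrt{36659} \approx 191.47$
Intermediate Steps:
$O{\left(q \right)} = 2 q^{2}$ ($O{\left(q \right)} = 2 q q = 2 q^{2}$)
$\sqrt{- 53 O{\left(-11 \right)} + 49485} = \sqrt{- 53 \cdot 2 \left(-11\right)^{2} + 49485} = \sqrt{- 53 \cdot 2 \cdot 121 + 49485} = \sqrt{\left(-53\right) 242 + 49485} = \sqrt{-12826 + 49485} = \sqrt{36659}$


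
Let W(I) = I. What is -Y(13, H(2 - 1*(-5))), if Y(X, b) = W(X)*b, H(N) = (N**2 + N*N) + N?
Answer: -1365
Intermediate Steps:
H(N) = N + 2*N**2 (H(N) = (N**2 + N**2) + N = 2*N**2 + N = N + 2*N**2)
Y(X, b) = X*b
-Y(13, H(2 - 1*(-5))) = -13*(2 - 1*(-5))*(1 + 2*(2 - 1*(-5))) = -13*(2 + 5)*(1 + 2*(2 + 5)) = -13*7*(1 + 2*7) = -13*7*(1 + 14) = -13*7*15 = -13*105 = -1*1365 = -1365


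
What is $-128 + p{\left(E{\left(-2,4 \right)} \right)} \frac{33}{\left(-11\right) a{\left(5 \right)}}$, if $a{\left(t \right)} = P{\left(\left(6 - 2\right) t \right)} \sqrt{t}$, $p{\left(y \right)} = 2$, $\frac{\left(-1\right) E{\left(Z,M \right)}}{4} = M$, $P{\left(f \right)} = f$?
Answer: $-128 - \frac{3 \sqrt{5}}{50} \approx -128.13$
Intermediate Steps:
$E{\left(Z,M \right)} = - 4 M$
$a{\left(t \right)} = 4 t^{\frac{3}{2}}$ ($a{\left(t \right)} = \left(6 - 2\right) t \sqrt{t} = 4 t \sqrt{t} = 4 t^{\frac{3}{2}}$)
$-128 + p{\left(E{\left(-2,4 \right)} \right)} \frac{33}{\left(-11\right) a{\left(5 \right)}} = -128 + 2 \frac{33}{\left(-11\right) 4 \cdot 5^{\frac{3}{2}}} = -128 + 2 \frac{33}{\left(-11\right) 4 \cdot 5 \sqrt{5}} = -128 + 2 \frac{33}{\left(-11\right) 20 \sqrt{5}} = -128 + 2 \frac{33}{\left(-220\right) \sqrt{5}} = -128 + 2 \cdot 33 \left(- \frac{\sqrt{5}}{1100}\right) = -128 + 2 \left(- \frac{3 \sqrt{5}}{100}\right) = -128 - \frac{3 \sqrt{5}}{50}$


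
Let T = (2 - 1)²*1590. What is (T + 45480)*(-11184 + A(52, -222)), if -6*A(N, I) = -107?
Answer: -525591465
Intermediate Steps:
A(N, I) = 107/6 (A(N, I) = -⅙*(-107) = 107/6)
T = 1590 (T = 1²*1590 = 1*1590 = 1590)
(T + 45480)*(-11184 + A(52, -222)) = (1590 + 45480)*(-11184 + 107/6) = 47070*(-66997/6) = -525591465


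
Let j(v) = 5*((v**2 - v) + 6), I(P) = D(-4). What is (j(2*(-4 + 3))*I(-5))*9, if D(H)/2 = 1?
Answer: 1080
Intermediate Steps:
D(H) = 2 (D(H) = 2*1 = 2)
I(P) = 2
j(v) = 30 - 5*v + 5*v**2 (j(v) = 5*(6 + v**2 - v) = 30 - 5*v + 5*v**2)
(j(2*(-4 + 3))*I(-5))*9 = ((30 - 10*(-4 + 3) + 5*(2*(-4 + 3))**2)*2)*9 = ((30 - 10*(-1) + 5*(2*(-1))**2)*2)*9 = ((30 - 5*(-2) + 5*(-2)**2)*2)*9 = ((30 + 10 + 5*4)*2)*9 = ((30 + 10 + 20)*2)*9 = (60*2)*9 = 120*9 = 1080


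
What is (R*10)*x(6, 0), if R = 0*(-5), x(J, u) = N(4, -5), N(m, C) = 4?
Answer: 0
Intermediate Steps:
x(J, u) = 4
R = 0
(R*10)*x(6, 0) = (0*10)*4 = 0*4 = 0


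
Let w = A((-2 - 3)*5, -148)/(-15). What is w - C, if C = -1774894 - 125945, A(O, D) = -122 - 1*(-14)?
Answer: 9504231/5 ≈ 1.9008e+6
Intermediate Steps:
A(O, D) = -108 (A(O, D) = -122 + 14 = -108)
C = -1900839
w = 36/5 (w = -108/(-15) = -108*(-1/15) = 36/5 ≈ 7.2000)
w - C = 36/5 - 1*(-1900839) = 36/5 + 1900839 = 9504231/5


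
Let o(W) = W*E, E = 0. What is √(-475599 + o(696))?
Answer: I*√475599 ≈ 689.64*I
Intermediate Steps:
o(W) = 0 (o(W) = W*0 = 0)
√(-475599 + o(696)) = √(-475599 + 0) = √(-475599) = I*√475599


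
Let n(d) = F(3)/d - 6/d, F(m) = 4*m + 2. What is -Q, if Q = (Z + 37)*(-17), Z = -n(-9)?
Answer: 5797/9 ≈ 644.11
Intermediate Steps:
F(m) = 2 + 4*m
n(d) = 8/d (n(d) = (2 + 4*3)/d - 6/d = (2 + 12)/d - 6/d = 14/d - 6/d = 8/d)
Z = 8/9 (Z = -8/(-9) = -8*(-1)/9 = -1*(-8/9) = 8/9 ≈ 0.88889)
Q = -5797/9 (Q = (8/9 + 37)*(-17) = (341/9)*(-17) = -5797/9 ≈ -644.11)
-Q = -1*(-5797/9) = 5797/9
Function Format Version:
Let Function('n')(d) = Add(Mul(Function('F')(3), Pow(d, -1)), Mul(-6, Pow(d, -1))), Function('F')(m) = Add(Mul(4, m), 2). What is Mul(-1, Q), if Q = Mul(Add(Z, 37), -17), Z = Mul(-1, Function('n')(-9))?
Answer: Rational(5797, 9) ≈ 644.11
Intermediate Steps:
Function('F')(m) = Add(2, Mul(4, m))
Function('n')(d) = Mul(8, Pow(d, -1)) (Function('n')(d) = Add(Mul(Add(2, Mul(4, 3)), Pow(d, -1)), Mul(-6, Pow(d, -1))) = Add(Mul(Add(2, 12), Pow(d, -1)), Mul(-6, Pow(d, -1))) = Add(Mul(14, Pow(d, -1)), Mul(-6, Pow(d, -1))) = Mul(8, Pow(d, -1)))
Z = Rational(8, 9) (Z = Mul(-1, Mul(8, Pow(-9, -1))) = Mul(-1, Mul(8, Rational(-1, 9))) = Mul(-1, Rational(-8, 9)) = Rational(8, 9) ≈ 0.88889)
Q = Rational(-5797, 9) (Q = Mul(Add(Rational(8, 9), 37), -17) = Mul(Rational(341, 9), -17) = Rational(-5797, 9) ≈ -644.11)
Mul(-1, Q) = Mul(-1, Rational(-5797, 9)) = Rational(5797, 9)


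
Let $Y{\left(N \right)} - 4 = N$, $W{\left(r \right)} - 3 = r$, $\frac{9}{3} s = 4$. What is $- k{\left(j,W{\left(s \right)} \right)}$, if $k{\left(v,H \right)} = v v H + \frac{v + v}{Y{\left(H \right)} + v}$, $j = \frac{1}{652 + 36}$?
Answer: $- \frac{8743831}{24428810496} \approx -0.00035793$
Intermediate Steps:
$s = \frac{4}{3}$ ($s = \frac{1}{3} \cdot 4 = \frac{4}{3} \approx 1.3333$)
$W{\left(r \right)} = 3 + r$
$Y{\left(N \right)} = 4 + N$
$j = \frac{1}{688} \approx 0.0014535$
$k{\left(v,H \right)} = H v^{2} + \frac{2 v}{4 + H + v}$ ($k{\left(v,H \right)} = v v H + \frac{v + v}{\left(4 + H\right) + v} = v^{2} H + \frac{2 v}{4 + H + v} = H v^{2} + \frac{2 v}{4 + H + v}$)
$- k{\left(j,W{\left(s \right)} \right)} = - \frac{2 + \frac{3 + \frac{4}{3}}{473344} + \left(3 + \frac{4}{3}\right) \frac{1}{688} \left(4 + \left(3 + \frac{4}{3}\right)\right)}{688 \left(4 + \left(3 + \frac{4}{3}\right) + \frac{1}{688}\right)} = - \frac{2 + \frac{13}{3} \cdot \frac{1}{473344} + \frac{13}{3} \cdot \frac{1}{688} \left(4 + \frac{13}{3}\right)}{688 \left(4 + \frac{13}{3} + \frac{1}{688}\right)} = - \frac{2 + \frac{13}{1420032} + \frac{13}{3} \cdot \frac{1}{688} \cdot \frac{25}{3}}{688 \cdot \frac{17203}{2064}} = - \frac{2064 \left(2 + \frac{13}{1420032} + \frac{325}{6192}\right)}{688 \cdot 17203} = - \frac{2064 \cdot 8743831}{688 \cdot 17203 \cdot 4260096} = \left(-1\right) \frac{8743831}{24428810496} = - \frac{8743831}{24428810496}$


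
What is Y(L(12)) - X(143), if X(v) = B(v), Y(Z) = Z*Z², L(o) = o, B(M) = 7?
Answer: 1721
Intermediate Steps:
Y(Z) = Z³
X(v) = 7
Y(L(12)) - X(143) = 12³ - 1*7 = 1728 - 7 = 1721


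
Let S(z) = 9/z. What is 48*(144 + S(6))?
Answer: 6984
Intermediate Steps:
48*(144 + S(6)) = 48*(144 + 9/6) = 48*(144 + 9*(1/6)) = 48*(144 + 3/2) = 48*(291/2) = 6984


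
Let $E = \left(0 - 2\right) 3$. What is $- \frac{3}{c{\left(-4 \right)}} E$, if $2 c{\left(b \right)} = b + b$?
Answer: $- \frac{9}{2} \approx -4.5$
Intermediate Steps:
$c{\left(b \right)} = b$ ($c{\left(b \right)} = \frac{b + b}{2} = \frac{2 b}{2} = b$)
$E = -6$ ($E = \left(-2\right) 3 = -6$)
$- \frac{3}{c{\left(-4 \right)}} E = - \frac{3}{-4} \left(-6\right) = \left(-3\right) \left(- \frac{1}{4}\right) \left(-6\right) = \frac{3}{4} \left(-6\right) = - \frac{9}{2}$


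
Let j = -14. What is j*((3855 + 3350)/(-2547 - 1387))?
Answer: 7205/281 ≈ 25.641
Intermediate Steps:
j*((3855 + 3350)/(-2547 - 1387)) = -14*(3855 + 3350)/(-2547 - 1387) = -100870/(-3934) = -100870*(-1)/3934 = -14*(-7205/3934) = 7205/281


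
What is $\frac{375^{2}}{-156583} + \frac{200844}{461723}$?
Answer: $- \frac{33481040823}{72297972509} \approx -0.4631$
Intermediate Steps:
$\frac{375^{2}}{-156583} + \frac{200844}{461723} = 140625 \left(- \frac{1}{156583}\right) + 200844 \cdot \frac{1}{461723} = - \frac{140625}{156583} + \frac{200844}{461723} = - \frac{33481040823}{72297972509}$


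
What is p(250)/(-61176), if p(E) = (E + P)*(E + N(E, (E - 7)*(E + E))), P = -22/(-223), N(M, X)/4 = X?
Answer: -3389891875/1705281 ≈ -1987.9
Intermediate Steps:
N(M, X) = 4*X
P = 22/223 (P = -22*(-1/223) = 22/223 ≈ 0.098655)
p(E) = (22/223 + E)*(E + 8*E*(-7 + E)) (p(E) = (E + 22/223)*(E + 4*((E - 7)*(E + E))) = (22/223 + E)*(E + 4*((-7 + E)*(2*E))) = (22/223 + E)*(E + 4*(2*E*(-7 + E))) = (22/223 + E)*(E + 8*E*(-7 + E)))
p(250)/(-61176) = ((1/223)*250*(-1210 - 12089*250 + 1784*250**2))/(-61176) = ((1/223)*250*(-1210 - 3022250 + 1784*62500))*(-1/61176) = ((1/223)*250*(-1210 - 3022250 + 111500000))*(-1/61176) = ((1/223)*250*108476540)*(-1/61176) = (27119135000/223)*(-1/61176) = -3389891875/1705281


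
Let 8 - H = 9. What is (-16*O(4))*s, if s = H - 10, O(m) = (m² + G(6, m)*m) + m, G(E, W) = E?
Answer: 7744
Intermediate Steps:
H = -1 (H = 8 - 1*9 = 8 - 9 = -1)
O(m) = m² + 7*m (O(m) = (m² + 6*m) + m = m² + 7*m)
s = -11 (s = -1 - 10 = -11)
(-16*O(4))*s = -64*(7 + 4)*(-11) = -64*11*(-11) = -16*44*(-11) = -704*(-11) = 7744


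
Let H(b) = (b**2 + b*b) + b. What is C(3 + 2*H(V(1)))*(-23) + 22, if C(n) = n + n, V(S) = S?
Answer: -392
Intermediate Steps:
H(b) = b + 2*b**2 (H(b) = (b**2 + b**2) + b = 2*b**2 + b = b + 2*b**2)
C(n) = 2*n
C(3 + 2*H(V(1)))*(-23) + 22 = (2*(3 + 2*(1*(1 + 2*1))))*(-23) + 22 = (2*(3 + 2*(1*(1 + 2))))*(-23) + 22 = (2*(3 + 2*(1*3)))*(-23) + 22 = (2*(3 + 2*3))*(-23) + 22 = (2*(3 + 6))*(-23) + 22 = (2*9)*(-23) + 22 = 18*(-23) + 22 = -414 + 22 = -392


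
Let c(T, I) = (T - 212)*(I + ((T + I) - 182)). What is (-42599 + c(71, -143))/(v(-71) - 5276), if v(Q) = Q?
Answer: -13378/5347 ≈ -2.5020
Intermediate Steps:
c(T, I) = (-212 + T)*(-182 + T + 2*I) (c(T, I) = (-212 + T)*(I + ((I + T) - 182)) = (-212 + T)*(I + (-182 + I + T)) = (-212 + T)*(-182 + T + 2*I))
(-42599 + c(71, -143))/(v(-71) - 5276) = (-42599 + (38584 + 71² - 424*(-143) - 394*71 + 2*(-143)*71))/(-71 - 5276) = (-42599 + (38584 + 5041 + 60632 - 27974 - 20306))/(-5347) = (-42599 + 55977)*(-1/5347) = 13378*(-1/5347) = -13378/5347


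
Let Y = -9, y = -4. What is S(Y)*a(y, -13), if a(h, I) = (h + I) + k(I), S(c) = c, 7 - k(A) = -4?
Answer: 54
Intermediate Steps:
k(A) = 11 (k(A) = 7 - 1*(-4) = 7 + 4 = 11)
a(h, I) = 11 + I + h (a(h, I) = (h + I) + 11 = (I + h) + 11 = 11 + I + h)
S(Y)*a(y, -13) = -9*(11 - 13 - 4) = -9*(-6) = 54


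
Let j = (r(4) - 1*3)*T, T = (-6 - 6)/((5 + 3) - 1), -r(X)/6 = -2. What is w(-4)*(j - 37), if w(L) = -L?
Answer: -1468/7 ≈ -209.71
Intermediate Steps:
r(X) = 12 (r(X) = -6*(-2) = 12)
T = -12/7 (T = -12/(8 - 1) = -12/7 ≈ -1.7143)
j = -108/7 (j = (12 - 1*3)*(-12/7) = (12 - 3)*(-12/7) = 9*(-12/7) = -108/7 ≈ -15.429)
w(-4)*(j - 37) = (-1*(-4))*(-108/7 - 37) = 4*(-367/7) = -1468/7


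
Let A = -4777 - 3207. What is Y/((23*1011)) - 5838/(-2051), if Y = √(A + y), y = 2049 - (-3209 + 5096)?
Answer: 834/293 + I*√7822/23253 ≈ 2.8464 + 0.0038035*I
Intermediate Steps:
y = 162 (y = 2049 - 1*1887 = 2049 - 1887 = 162)
A = -7984
Y = I*√7822 (Y = √(-7984 + 162) = √(-7822) = I*√7822 ≈ 88.442*I)
Y/((23*1011)) - 5838/(-2051) = (I*√7822)/((23*1011)) - 5838/(-2051) = (I*√7822)/23253 - 5838*(-1/2051) = (I*√7822)*(1/23253) + 834/293 = I*√7822/23253 + 834/293 = 834/293 + I*√7822/23253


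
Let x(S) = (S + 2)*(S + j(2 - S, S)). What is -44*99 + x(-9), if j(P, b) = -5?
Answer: -4258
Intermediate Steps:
x(S) = (-5 + S)*(2 + S) (x(S) = (S + 2)*(S - 5) = (2 + S)*(-5 + S) = (-5 + S)*(2 + S))
-44*99 + x(-9) = -44*99 + (-10 + (-9)² - 3*(-9)) = -4356 + (-10 + 81 + 27) = -4356 + 98 = -4258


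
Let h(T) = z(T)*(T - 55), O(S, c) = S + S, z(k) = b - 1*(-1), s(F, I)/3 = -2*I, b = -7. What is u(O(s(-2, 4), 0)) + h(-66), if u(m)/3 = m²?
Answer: 7638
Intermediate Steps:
s(F, I) = -6*I (s(F, I) = 3*(-2*I) = -6*I)
z(k) = -6 (z(k) = -7 - 1*(-1) = -7 + 1 = -6)
O(S, c) = 2*S
u(m) = 3*m²
h(T) = 330 - 6*T (h(T) = -6*(T - 55) = -6*(-55 + T) = 330 - 6*T)
u(O(s(-2, 4), 0)) + h(-66) = 3*(2*(-6*4))² + (330 - 6*(-66)) = 3*(2*(-24))² + (330 + 396) = 3*(-48)² + 726 = 3*2304 + 726 = 6912 + 726 = 7638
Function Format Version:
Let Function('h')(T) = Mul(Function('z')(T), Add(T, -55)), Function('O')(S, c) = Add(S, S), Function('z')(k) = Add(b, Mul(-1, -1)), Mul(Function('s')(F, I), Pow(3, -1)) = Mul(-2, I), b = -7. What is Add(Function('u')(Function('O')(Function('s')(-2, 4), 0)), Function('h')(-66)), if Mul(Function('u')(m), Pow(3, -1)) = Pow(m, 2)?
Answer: 7638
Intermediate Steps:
Function('s')(F, I) = Mul(-6, I) (Function('s')(F, I) = Mul(3, Mul(-2, I)) = Mul(-6, I))
Function('z')(k) = -6 (Function('z')(k) = Add(-7, Mul(-1, -1)) = Add(-7, 1) = -6)
Function('O')(S, c) = Mul(2, S)
Function('u')(m) = Mul(3, Pow(m, 2))
Function('h')(T) = Add(330, Mul(-6, T)) (Function('h')(T) = Mul(-6, Add(T, -55)) = Mul(-6, Add(-55, T)) = Add(330, Mul(-6, T)))
Add(Function('u')(Function('O')(Function('s')(-2, 4), 0)), Function('h')(-66)) = Add(Mul(3, Pow(Mul(2, Mul(-6, 4)), 2)), Add(330, Mul(-6, -66))) = Add(Mul(3, Pow(Mul(2, -24), 2)), Add(330, 396)) = Add(Mul(3, Pow(-48, 2)), 726) = Add(Mul(3, 2304), 726) = Add(6912, 726) = 7638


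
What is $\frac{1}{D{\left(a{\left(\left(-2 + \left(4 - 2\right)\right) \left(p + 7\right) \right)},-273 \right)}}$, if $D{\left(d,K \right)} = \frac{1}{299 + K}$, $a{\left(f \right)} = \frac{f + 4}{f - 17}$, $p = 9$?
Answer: $26$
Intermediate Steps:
$a{\left(f \right)} = \frac{4 + f}{-17 + f}$
$\frac{1}{D{\left(a{\left(\left(-2 + \left(4 - 2\right)\right) \left(p + 7\right) \right)},-273 \right)}} = \frac{1}{\frac{1}{299 - 273}} = \frac{1}{\frac{1}{26}} = 26$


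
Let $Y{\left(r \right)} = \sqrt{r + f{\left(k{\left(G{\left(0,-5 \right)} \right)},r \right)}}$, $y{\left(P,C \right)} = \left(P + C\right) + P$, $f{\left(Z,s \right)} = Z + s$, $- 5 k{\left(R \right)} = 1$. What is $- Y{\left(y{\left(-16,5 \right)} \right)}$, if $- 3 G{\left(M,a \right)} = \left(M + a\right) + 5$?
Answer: $- \frac{i \sqrt{1355}}{5} \approx - 7.3621 i$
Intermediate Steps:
$G{\left(M,a \right)} = - \frac{5}{3} - \frac{M}{3} - \frac{a}{3}$ ($G{\left(M,a \right)} = - \frac{\left(M + a\right) + 5}{3} = - \frac{5 + M + a}{3} = - \frac{5}{3} - \frac{M}{3} - \frac{a}{3}$)
$k{\left(R \right)} = - \frac{1}{5}$ ($k{\left(R \right)} = \left(- \frac{1}{5}\right) 1 = - \frac{1}{5}$)
$y{\left(P,C \right)} = C + 2 P$ ($y{\left(P,C \right)} = \left(C + P\right) + P = C + 2 P$)
$Y{\left(r \right)} = \sqrt{- \frac{1}{5} + 2 r}$ ($Y{\left(r \right)} = \sqrt{r + \left(- \frac{1}{5} + r\right)} = \sqrt{- \frac{1}{5} + 2 r}$)
$- Y{\left(y{\left(-16,5 \right)} \right)} = - \frac{\sqrt{-5 + 50 \left(5 + 2 \left(-16\right)\right)}}{5} = - \frac{\sqrt{-5 + 50 \left(5 - 32\right)}}{5} = - \frac{\sqrt{-5 + 50 \left(-27\right)}}{5} = - \frac{\sqrt{-5 - 1350}}{5} = - \frac{\sqrt{-1355}}{5} = - \frac{i \sqrt{1355}}{5}$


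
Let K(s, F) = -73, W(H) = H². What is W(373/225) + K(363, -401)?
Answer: -3556496/50625 ≈ -70.252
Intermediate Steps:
W(373/225) + K(363, -401) = (373/225)² - 73 = 139129/50625 - 73 = -3556496/50625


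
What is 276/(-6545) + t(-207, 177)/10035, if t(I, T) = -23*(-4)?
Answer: -433504/13135815 ≈ -0.033002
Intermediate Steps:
t(I, T) = 92
276/(-6545) + t(-207, 177)/10035 = 276/(-6545) + 92/10035 = 276*(-1/6545) + 92*(1/10035) = -276/6545 + 92/10035 = -433504/13135815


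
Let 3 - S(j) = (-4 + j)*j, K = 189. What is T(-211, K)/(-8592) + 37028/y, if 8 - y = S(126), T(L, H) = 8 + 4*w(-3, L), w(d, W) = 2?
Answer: 19868659/8257449 ≈ 2.4062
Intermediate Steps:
S(j) = 3 - j*(-4 + j) (S(j) = 3 - (-4 + j)*j = 3 - j*(-4 + j))
T(L, H) = 16 (T(L, H) = 8 + 4*2 = 8 + 8 = 16)
y = 15377 (y = 8 - (3 - 1*126² + 4*126) = 8 - (3 - 1*15876 + 504) = 8 - (3 - 15876 + 504) = 8 - 1*(-15369) = 8 + 15369 = 15377)
T(-211, K)/(-8592) + 37028/y = 16/(-8592) + 37028/15377 = 16*(-1/8592) + 37028*(1/15377) = -1/537 + 37028/15377 = 19868659/8257449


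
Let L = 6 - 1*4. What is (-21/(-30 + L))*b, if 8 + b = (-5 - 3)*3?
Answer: -24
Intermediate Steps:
L = 2 (L = 6 - 4 = 2)
b = -32 (b = -8 + (-5 - 3)*3 = -8 - 8*3 = -8 - 24 = -32)
(-21/(-30 + L))*b = -21/(-30 + 2)*(-32) = -21/(-28)*(-32) = -21*(-1/28)*(-32) = (¾)*(-32) = -24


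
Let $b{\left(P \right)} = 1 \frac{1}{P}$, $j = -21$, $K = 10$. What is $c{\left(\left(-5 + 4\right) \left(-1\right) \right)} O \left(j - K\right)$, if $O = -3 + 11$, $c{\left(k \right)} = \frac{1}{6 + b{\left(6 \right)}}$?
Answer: $- \frac{1488}{37} \approx -40.216$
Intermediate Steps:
$b{\left(P \right)} = \frac{1}{P}$
$c{\left(k \right)} = \frac{6}{37}$ ($c{\left(k \right)} = \frac{1}{6 + \frac{1}{6}} = \frac{1}{\frac{37}{6}} = \frac{6}{37}$)
$O = 8$
$c{\left(\left(-5 + 4\right) \left(-1\right) \right)} O \left(j - K\right) = \frac{6}{37} \cdot 8 \left(-21 - 10\right) = \frac{48 \left(-21 - 10\right)}{37} = \frac{48}{37} \left(-31\right) = - \frac{1488}{37}$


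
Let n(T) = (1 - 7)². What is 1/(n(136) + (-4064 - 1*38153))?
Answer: -1/42181 ≈ -2.3707e-5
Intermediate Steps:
n(T) = 36 (n(T) = (-6)² = 36)
1/(n(136) + (-4064 - 1*38153)) = 1/(36 + (-4064 - 1*38153)) = 1/(36 + (-4064 - 38153)) = 1/(36 - 42217) = 1/(-42181) = -1/42181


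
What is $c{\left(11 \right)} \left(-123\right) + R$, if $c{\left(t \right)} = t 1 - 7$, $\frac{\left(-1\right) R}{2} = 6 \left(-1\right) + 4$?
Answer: $-488$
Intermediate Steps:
$R = 4$ ($R = - 2 \left(6 \left(-1\right) + 4\right) = - 2 \left(-6 + 4\right) = \left(-2\right) \left(-2\right) = 4$)
$c{\left(t \right)} = -7 + t$ ($c{\left(t \right)} = t - 7 = -7 + t$)
$c{\left(11 \right)} \left(-123\right) + R = \left(-7 + 11\right) \left(-123\right) + 4 = 4 \left(-123\right) + 4 = -492 + 4 = -488$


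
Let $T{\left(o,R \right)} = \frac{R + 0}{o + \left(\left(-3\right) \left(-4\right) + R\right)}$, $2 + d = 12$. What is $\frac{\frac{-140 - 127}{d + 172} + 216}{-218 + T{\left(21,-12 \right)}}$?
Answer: $- \frac{2603}{2652} \approx -0.98152$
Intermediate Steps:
$d = 10$ ($d = -2 + 12 = 10$)
$T{\left(o,R \right)} = \frac{R}{12 + R + o}$ ($T{\left(o,R \right)} = \frac{R}{o + \left(12 + R\right)} = \frac{R}{12 + R + o}$)
$\frac{\frac{-140 - 127}{d + 172} + 216}{-218 + T{\left(21,-12 \right)}} = \frac{\frac{-140 - 127}{10 + 172} + 216}{-218 - \frac{12}{12 - 12 + 21}} = \frac{- \frac{267}{182} + 216}{-218 - \frac{12}{21}} = \frac{\left(-267\right) \frac{1}{182} + 216}{-218 - \frac{4}{7}} = \frac{- \frac{267}{182} + 216}{-218 - \frac{4}{7}} = \frac{39045}{182 \left(- \frac{1530}{7}\right)} = \frac{39045}{182} \left(- \frac{7}{1530}\right) = - \frac{2603}{2652}$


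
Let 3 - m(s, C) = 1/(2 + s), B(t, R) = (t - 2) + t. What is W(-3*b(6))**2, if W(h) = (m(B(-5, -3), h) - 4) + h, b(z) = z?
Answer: 35721/100 ≈ 357.21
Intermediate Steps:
B(t, R) = -2 + 2*t (B(t, R) = (-2 + t) + t = -2 + 2*t)
m(s, C) = 3 - 1/(2 + s)
W(h) = -9/10 + h (W(h) = ((5 + 3*(-2 + 2*(-5)))/(2 + (-2 + 2*(-5))) - 4) + h = ((5 + 3*(-2 - 10))/(2 + (-2 - 10)) - 4) + h = ((5 + 3*(-12))/(2 - 12) - 4) + h = ((5 - 36)/(-10) - 4) + h = (-1/10*(-31) - 4) + h = (31/10 - 4) + h = -9/10 + h)
W(-3*b(6))**2 = (-9/10 - 3*6)**2 = (-9/10 - 18)**2 = (-189/10)**2 = 35721/100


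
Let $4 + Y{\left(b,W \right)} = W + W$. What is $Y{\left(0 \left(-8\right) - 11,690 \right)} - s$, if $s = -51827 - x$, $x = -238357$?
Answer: $-185154$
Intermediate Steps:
$Y{\left(b,W \right)} = -4 + 2 W$ ($Y{\left(b,W \right)} = -4 + \left(W + W\right) = -4 + 2 W$)
$s = 186530$ ($s = -51827 - -238357 = -51827 + 238357 = 186530$)
$Y{\left(0 \left(-8\right) - 11,690 \right)} - s = \left(-4 + 2 \cdot 690\right) - 186530 = \left(-4 + 1380\right) - 186530 = 1376 - 186530 = -185154$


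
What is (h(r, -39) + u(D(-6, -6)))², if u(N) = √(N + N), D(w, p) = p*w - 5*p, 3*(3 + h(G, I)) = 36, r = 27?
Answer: 213 + 36*√33 ≈ 419.80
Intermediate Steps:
h(G, I) = 9 (h(G, I) = -3 + (⅓)*36 = -3 + 12 = 9)
D(w, p) = -5*p + p*w
u(N) = √2*√N (u(N) = √(2*N) = √2*√N)
(h(r, -39) + u(D(-6, -6)))² = (9 + √2*√(-6*(-5 - 6)))² = (9 + √2*√(-6*(-11)))² = (9 + √2*√66)² = (9 + 2*√33)²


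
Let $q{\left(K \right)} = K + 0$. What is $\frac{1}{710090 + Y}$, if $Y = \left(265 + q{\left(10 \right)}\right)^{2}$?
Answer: $\frac{1}{785715} \approx 1.2727 \cdot 10^{-6}$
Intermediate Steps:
$q{\left(K \right)} = K$
$Y = 75625$ ($Y = \left(265 + 10\right)^{2} = 275^{2} = 75625$)
$\frac{1}{710090 + Y} = \frac{1}{710090 + 75625} = \frac{1}{785715}$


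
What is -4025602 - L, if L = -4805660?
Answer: 780058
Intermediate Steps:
-4025602 - L = -4025602 - 1*(-4805660) = -4025602 + 4805660 = 780058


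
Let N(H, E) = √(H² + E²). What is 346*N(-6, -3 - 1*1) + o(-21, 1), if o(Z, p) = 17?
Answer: 17 + 692*√13 ≈ 2512.0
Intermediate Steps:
N(H, E) = √(E² + H²)
346*N(-6, -3 - 1*1) + o(-21, 1) = 346*√((-3 - 1*1)² + (-6)²) + 17 = 346*√((-3 - 1)² + 36) + 17 = 346*√((-4)² + 36) + 17 = 346*√(16 + 36) + 17 = 346*√52 + 17 = 346*(2*√13) + 17 = 692*√13 + 17 = 17 + 692*√13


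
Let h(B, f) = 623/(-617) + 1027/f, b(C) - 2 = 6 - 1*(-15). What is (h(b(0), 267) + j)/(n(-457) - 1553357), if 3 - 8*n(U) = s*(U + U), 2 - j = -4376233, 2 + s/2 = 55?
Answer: -5767496359864/2031226763091 ≈ -2.8394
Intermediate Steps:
s = 106 (s = -4 + 2*55 = -4 + 110 = 106)
j = 4376235 (j = 2 - 1*(-4376233) = 2 + 4376233 = 4376235)
b(C) = 23 (b(C) = 2 + (6 - 1*(-15)) = 2 + (6 + 15) = 2 + 21 = 23)
n(U) = 3/8 - 53*U/2 (n(U) = 3/8 - 53*(U + U)/4 = 3/8 - 53*2*U/4 = 3/8 - 53*U/2)
h(B, f) = -623/617 + 1027/f (h(B, f) = 623*(-1/617) + 1027/f = -623/617 + 1027/f)
(h(b(0), 267) + j)/(n(-457) - 1553357) = ((-623/617 + 1027/267) + 4376235)/((3/8 - 53/2*(-457)) - 1553357) = ((-623/617 + 1027*(1/267)) + 4376235)/((3/8 + 24221/2) - 1553357) = ((-623/617 + 1027/267) + 4376235)/(96887/8 - 1553357) = (467318/164739 + 4376235)/(-12329969/8) = (720937044983/164739)*(-8/12329969) = -5767496359864/2031226763091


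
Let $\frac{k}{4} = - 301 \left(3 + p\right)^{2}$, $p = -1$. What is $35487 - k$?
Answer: $40303$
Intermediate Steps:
$k = -4816$ ($k = 4 \left(- 301 \left(3 - 1\right)^{2}\right) = 4 \left(- 301 \cdot 2^{2}\right) = 4 \left(\left(-301\right) 4\right) = 4 \left(-1204\right) = -4816$)
$35487 - k = 35487 - -4816 = 35487 + 4816 = 40303$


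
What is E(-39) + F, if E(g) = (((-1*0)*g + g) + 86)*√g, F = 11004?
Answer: 11004 + 47*I*√39 ≈ 11004.0 + 293.52*I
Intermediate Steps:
E(g) = √g*(86 + g) (E(g) = ((0*g + g) + 86)*√g = ((0 + g) + 86)*√g = (g + 86)*√g = (86 + g)*√g = √g*(86 + g))
E(-39) + F = √(-39)*(86 - 39) + 11004 = (I*√39)*47 + 11004 = 47*I*√39 + 11004 = 11004 + 47*I*√39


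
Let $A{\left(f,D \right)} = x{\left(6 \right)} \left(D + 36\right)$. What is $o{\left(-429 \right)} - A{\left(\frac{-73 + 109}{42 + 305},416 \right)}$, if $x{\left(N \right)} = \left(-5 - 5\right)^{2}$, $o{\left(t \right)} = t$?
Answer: $-45629$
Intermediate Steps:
$x{\left(N \right)} = 100$ ($x{\left(N \right)} = \left(-10\right)^{2} = 100$)
$A{\left(f,D \right)} = 3600 + 100 D$ ($A{\left(f,D \right)} = 100 \left(D + 36\right) = 100 \left(36 + D\right) = 3600 + 100 D$)
$o{\left(-429 \right)} - A{\left(\frac{-73 + 109}{42 + 305},416 \right)} = -429 - \left(3600 + 100 \cdot 416\right) = -429 - \left(3600 + 41600\right) = -429 - 45200 = -45629$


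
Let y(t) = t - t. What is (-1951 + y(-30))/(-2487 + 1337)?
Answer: 1951/1150 ≈ 1.6965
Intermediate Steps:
y(t) = 0
(-1951 + y(-30))/(-2487 + 1337) = (-1951 + 0)/(-2487 + 1337) = -1951/(-1150) = -1951*(-1/1150) = 1951/1150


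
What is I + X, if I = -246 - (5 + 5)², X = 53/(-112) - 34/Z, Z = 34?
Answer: -38917/112 ≈ -347.47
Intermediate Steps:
X = -165/112 (X = 53/(-112) - 34/34 = 53*(-1/112) - 34*1/34 = -53/112 - 1 = -165/112 ≈ -1.4732)
I = -346 (I = -246 - 1*10² = -246 - 1*100 = -246 - 100 = -346)
I + X = -346 - 165/112 = -38917/112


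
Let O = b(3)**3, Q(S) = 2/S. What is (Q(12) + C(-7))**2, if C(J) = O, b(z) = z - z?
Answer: 1/36 ≈ 0.027778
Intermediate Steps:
b(z) = 0
O = 0 (O = 0**3 = 0)
C(J) = 0
(Q(12) + C(-7))**2 = (2/12 + 0)**2 = (2*(1/12) + 0)**2 = (1/6 + 0)**2 = (1/6)**2 = 1/36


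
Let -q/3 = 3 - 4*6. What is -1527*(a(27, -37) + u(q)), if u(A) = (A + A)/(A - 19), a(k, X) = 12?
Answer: -499329/22 ≈ -22697.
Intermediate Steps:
q = 63 (q = -3*(3 - 4*6) = -3*(3 - 24) = -3*(-21) = 63)
u(A) = 2*A/(-19 + A) (u(A) = (2*A)/(-19 + A) = 2*A/(-19 + A))
-1527*(a(27, -37) + u(q)) = -1527*(12 + 2*63/(-19 + 63)) = -1527*(12 + 2*63/44) = -1527*(12 + 2*63*(1/44)) = -1527*(12 + 63/22) = -1527*327/22 = -499329/22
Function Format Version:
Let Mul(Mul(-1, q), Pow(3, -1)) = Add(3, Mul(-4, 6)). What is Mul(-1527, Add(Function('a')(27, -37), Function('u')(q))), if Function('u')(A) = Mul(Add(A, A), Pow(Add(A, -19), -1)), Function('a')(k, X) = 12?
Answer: Rational(-499329, 22) ≈ -22697.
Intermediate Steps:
q = 63 (q = Mul(-3, Add(3, Mul(-4, 6))) = Mul(-3, Add(3, -24)) = Mul(-3, -21) = 63)
Function('u')(A) = Mul(2, A, Pow(Add(-19, A), -1)) (Function('u')(A) = Mul(Mul(2, A), Pow(Add(-19, A), -1)) = Mul(2, A, Pow(Add(-19, A), -1)))
Mul(-1527, Add(Function('a')(27, -37), Function('u')(q))) = Mul(-1527, Add(12, Mul(2, 63, Pow(Add(-19, 63), -1)))) = Mul(-1527, Add(12, Mul(2, 63, Pow(44, -1)))) = Mul(-1527, Add(12, Mul(2, 63, Rational(1, 44)))) = Mul(-1527, Add(12, Rational(63, 22))) = Mul(-1527, Rational(327, 22)) = Rational(-499329, 22)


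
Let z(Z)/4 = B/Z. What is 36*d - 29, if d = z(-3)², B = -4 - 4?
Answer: 4067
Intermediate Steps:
B = -8
z(Z) = -32/Z (z(Z) = 4*(-8/Z) = -32/Z)
d = 1024/9 (d = (-32/(-3))² = (-32*(-⅓))² = (32/3)² = 1024/9 ≈ 113.78)
36*d - 29 = 36*(1024/9) - 29 = 4096 - 29 = 4067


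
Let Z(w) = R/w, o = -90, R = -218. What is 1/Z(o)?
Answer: 45/109 ≈ 0.41284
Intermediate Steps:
Z(w) = -218/w
1/Z(o) = 1/(-218/(-90)) = 1/(-218*(-1/90)) = 1/(109/45) = 45/109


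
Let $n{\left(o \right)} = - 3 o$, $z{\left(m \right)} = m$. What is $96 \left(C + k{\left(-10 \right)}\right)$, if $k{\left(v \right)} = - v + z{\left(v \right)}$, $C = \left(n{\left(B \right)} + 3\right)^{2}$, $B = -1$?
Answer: $3456$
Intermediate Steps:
$C = 36$ ($C = \left(\left(-3\right) \left(-1\right) + 3\right)^{2} = \left(3 + 3\right)^{2} = 6^{2} = 36$)
$k{\left(v \right)} = 0$ ($k{\left(v \right)} = - v + v = 0$)
$96 \left(C + k{\left(-10 \right)}\right) = 96 \left(36 + 0\right) = 96 \cdot 36 = 3456$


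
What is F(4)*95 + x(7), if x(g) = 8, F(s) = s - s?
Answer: 8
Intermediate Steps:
F(s) = 0
F(4)*95 + x(7) = 0*95 + 8 = 0 + 8 = 8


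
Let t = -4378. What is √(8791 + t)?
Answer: √4413 ≈ 66.430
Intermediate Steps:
√(8791 + t) = √(8791 - 4378) = √4413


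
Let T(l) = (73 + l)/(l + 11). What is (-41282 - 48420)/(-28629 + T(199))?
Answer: 9418710/3005909 ≈ 3.1334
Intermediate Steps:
T(l) = (73 + l)/(11 + l)
(-41282 - 48420)/(-28629 + T(199)) = (-41282 - 48420)/(-28629 + (73 + 199)/(11 + 199)) = -89702/(-28629 + 272/210) = -89702/(-28629 + (1/210)*272) = -89702/(-28629 + 136/105) = -89702/(-3005909/105) = -89702*(-105/3005909) = 9418710/3005909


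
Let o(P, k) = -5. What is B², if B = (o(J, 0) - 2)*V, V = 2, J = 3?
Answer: 196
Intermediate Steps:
B = -14 (B = (-5 - 2)*2 = -7*2 = -14)
B² = (-14)² = 196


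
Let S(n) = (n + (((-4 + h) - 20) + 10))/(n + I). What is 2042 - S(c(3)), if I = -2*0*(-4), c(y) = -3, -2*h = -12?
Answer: 6115/3 ≈ 2038.3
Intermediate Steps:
h = 6 (h = -1/2*(-12) = 6)
I = 0 (I = 0*(-4) = 0)
S(n) = (-8 + n)/n (S(n) = (n + (((-4 + 6) - 20) + 10))/(n + 0) = (n + ((2 - 20) + 10))/n = (n + (-18 + 10))/n = (n - 8)/n = (-8 + n)/n)
2042 - S(c(3)) = 2042 - (-8 - 3)/(-3) = 2042 - (-1)*(-11)/3 = 2042 - 1*11/3 = 2042 - 11/3 = 6115/3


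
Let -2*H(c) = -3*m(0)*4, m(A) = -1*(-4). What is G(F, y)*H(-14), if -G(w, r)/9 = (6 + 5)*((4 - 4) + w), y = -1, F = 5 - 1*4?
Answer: -2376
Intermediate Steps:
F = 1 (F = 5 - 4 = 1)
m(A) = 4
G(w, r) = -99*w (G(w, r) = -9*(6 + 5)*((4 - 4) + w) = -99*(0 + w) = -99*w)
H(c) = 24 (H(c) = -(-3*4)*4/2 = -(-6)*4 = -1/2*(-48) = 24)
G(F, y)*H(-14) = -99*1*24 = -99*24 = -2376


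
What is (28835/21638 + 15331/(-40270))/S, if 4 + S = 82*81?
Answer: 103681659/723012835235 ≈ 0.00014340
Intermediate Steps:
S = 6638 (S = -4 + 82*81 = -4 + 6642 = 6638)
(28835/21638 + 15331/(-40270))/S = (28835/21638 + 15331/(-40270))/6638 = (28835*(1/21638) + 15331*(-1/40270))*(1/6638) = (28835/21638 - 15331/40270)*(1/6638) = (207363318/217840565)*(1/6638) = 103681659/723012835235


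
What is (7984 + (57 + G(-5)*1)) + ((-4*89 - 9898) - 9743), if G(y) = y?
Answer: -11961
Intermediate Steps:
(7984 + (57 + G(-5)*1)) + ((-4*89 - 9898) - 9743) = (7984 + (57 - 5*1)) + ((-4*89 - 9898) - 9743) = (7984 + (57 - 5)) + ((-356 - 9898) - 9743) = (7984 + 52) + (-10254 - 9743) = 8036 - 19997 = -11961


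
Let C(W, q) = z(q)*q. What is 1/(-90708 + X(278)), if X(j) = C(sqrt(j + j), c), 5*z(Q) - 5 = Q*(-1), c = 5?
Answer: -1/90708 ≈ -1.1024e-5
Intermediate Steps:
z(Q) = 1 - Q/5 (z(Q) = 1 + (Q*(-1))/5 = 1 + (-Q)/5 = 1 - Q/5)
C(W, q) = q*(1 - q/5) (C(W, q) = (1 - q/5)*q = q*(1 - q/5))
X(j) = 0 (X(j) = (1/5)*5*(5 - 1*5) = (1/5)*5*(5 - 5) = (1/5)*5*0 = 0)
1/(-90708 + X(278)) = 1/(-90708 + 0) = 1/(-90708) = -1/90708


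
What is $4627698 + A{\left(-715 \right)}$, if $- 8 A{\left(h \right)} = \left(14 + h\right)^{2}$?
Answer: $\frac{36530183}{8} \approx 4.5663 \cdot 10^{6}$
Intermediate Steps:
$A{\left(h \right)} = - \frac{\left(14 + h\right)^{2}}{8}$
$4627698 + A{\left(-715 \right)} = 4627698 - \frac{\left(14 - 715\right)^{2}}{8} = 4627698 - \frac{\left(-701\right)^{2}}{8} = 4627698 - \frac{491401}{8} = \frac{36530183}{8}$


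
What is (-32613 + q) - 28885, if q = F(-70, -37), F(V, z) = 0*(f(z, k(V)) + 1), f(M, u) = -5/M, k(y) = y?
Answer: -61498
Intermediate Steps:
f(M, u) = -5/M
F(V, z) = 0 (F(V, z) = 0*(-5/z + 1) = 0*(1 - 5/z) = 0)
q = 0
(-32613 + q) - 28885 = (-32613 + 0) - 28885 = -32613 - 28885 = -61498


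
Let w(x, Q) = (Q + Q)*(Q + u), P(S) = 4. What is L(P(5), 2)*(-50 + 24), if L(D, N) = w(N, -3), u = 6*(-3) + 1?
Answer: -3120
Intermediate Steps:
u = -17 (u = -18 + 1 = -17)
w(x, Q) = 2*Q*(-17 + Q) (w(x, Q) = (Q + Q)*(Q - 17) = (2*Q)*(-17 + Q) = 2*Q*(-17 + Q))
L(D, N) = 120 (L(D, N) = 2*(-3)*(-17 - 3) = 2*(-3)*(-20) = 120)
L(P(5), 2)*(-50 + 24) = 120*(-50 + 24) = 120*(-26) = -3120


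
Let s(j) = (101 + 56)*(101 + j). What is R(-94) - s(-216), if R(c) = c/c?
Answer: 18056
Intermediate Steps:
R(c) = 1
s(j) = 15857 + 157*j (s(j) = 157*(101 + j) = 15857 + 157*j)
R(-94) - s(-216) = 1 - (15857 + 157*(-216)) = 1 - (15857 - 33912) = 1 - 1*(-18055) = 1 + 18055 = 18056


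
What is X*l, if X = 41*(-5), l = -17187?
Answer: 3523335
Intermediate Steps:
X = -205
X*l = -205*(-17187) = 3523335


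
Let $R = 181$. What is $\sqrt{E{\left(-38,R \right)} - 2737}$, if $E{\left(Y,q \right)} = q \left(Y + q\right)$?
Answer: $\sqrt{23146} \approx 152.14$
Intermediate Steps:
$\sqrt{E{\left(-38,R \right)} - 2737} = \sqrt{181 \left(-38 + 181\right) - 2737} = \sqrt{181 \cdot 143 - 2737} = \sqrt{25883 - 2737} = \sqrt{23146}$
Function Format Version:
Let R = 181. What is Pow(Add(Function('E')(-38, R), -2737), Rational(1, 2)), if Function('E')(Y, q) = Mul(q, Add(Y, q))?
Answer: Pow(23146, Rational(1, 2)) ≈ 152.14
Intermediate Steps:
Pow(Add(Function('E')(-38, R), -2737), Rational(1, 2)) = Pow(Add(Mul(181, Add(-38, 181)), -2737), Rational(1, 2)) = Pow(Add(Mul(181, 143), -2737), Rational(1, 2)) = Pow(Add(25883, -2737), Rational(1, 2)) = Pow(23146, Rational(1, 2))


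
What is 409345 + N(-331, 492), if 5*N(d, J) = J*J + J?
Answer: 2289281/5 ≈ 4.5786e+5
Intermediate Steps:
N(d, J) = J/5 + J²/5 (N(d, J) = (J*J + J)/5 = (J² + J)/5 = (J + J²)/5 = J/5 + J²/5)
409345 + N(-331, 492) = 409345 + (⅕)*492*(1 + 492) = 409345 + (⅕)*492*493 = 409345 + 242556/5 = 2289281/5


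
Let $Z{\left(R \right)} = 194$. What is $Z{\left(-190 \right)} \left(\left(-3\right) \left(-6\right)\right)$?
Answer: $3492$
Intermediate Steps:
$Z{\left(-190 \right)} \left(\left(-3\right) \left(-6\right)\right) = 194 \left(\left(-3\right) \left(-6\right)\right) = 194 \cdot 18 = 3492$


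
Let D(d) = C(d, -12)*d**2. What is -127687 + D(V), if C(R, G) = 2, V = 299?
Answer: 51115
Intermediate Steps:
D(d) = 2*d**2
-127687 + D(V) = -127687 + 2*299**2 = -127687 + 2*89401 = -127687 + 178802 = 51115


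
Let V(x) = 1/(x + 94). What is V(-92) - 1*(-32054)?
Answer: 64109/2 ≈ 32055.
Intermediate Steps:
V(x) = 1/(94 + x)
V(-92) - 1*(-32054) = 1/(94 - 92) - 1*(-32054) = 1/2 + 32054 = 64109/2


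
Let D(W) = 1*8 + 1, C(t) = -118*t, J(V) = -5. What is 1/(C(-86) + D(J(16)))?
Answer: 1/10157 ≈ 9.8454e-5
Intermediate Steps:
D(W) = 9 (D(W) = 8 + 1 = 9)
1/(C(-86) + D(J(16))) = 1/(-118*(-86) + 9) = 1/(10148 + 9) = 1/10157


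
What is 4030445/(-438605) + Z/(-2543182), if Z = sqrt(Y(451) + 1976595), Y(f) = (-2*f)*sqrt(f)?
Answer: -806089/87721 - sqrt(1976595 - 902*sqrt(451))/2543182 ≈ -9.1898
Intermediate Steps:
Y(f) = -2*f**(3/2)
Z = sqrt(1976595 - 902*sqrt(451)) (Z = sqrt(-902*sqrt(451) + 1976595) = sqrt(1976595 - 902*sqrt(451)) ≈ 1399.1)
4030445/(-438605) + Z/(-2543182) = 4030445/(-438605) + sqrt(1976595 - 902*sqrt(451))/(-2543182) = 4030445*(-1/438605) + sqrt(1976595 - 902*sqrt(451))*(-1/2543182) = -806089/87721 - sqrt(1976595 - 902*sqrt(451))/2543182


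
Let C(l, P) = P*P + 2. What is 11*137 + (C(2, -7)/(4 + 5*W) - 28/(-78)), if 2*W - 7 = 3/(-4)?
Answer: 9245471/6123 ≈ 1510.0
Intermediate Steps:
W = 25/8 (W = 7/2 + (3/(-4))/2 = 7/2 + (3*(-1/4))/2 = 7/2 + (1/2)*(-3/4) = 7/2 - 3/8 = 25/8 ≈ 3.1250)
C(l, P) = 2 + P**2 (C(l, P) = P**2 + 2 = 2 + P**2)
11*137 + (C(2, -7)/(4 + 5*W) - 28/(-78)) = 11*137 + ((2 + (-7)**2)/(4 + 5*(25/8)) - 28/(-78)) = 1507 + ((2 + 49)/(4 + 125/8) - 28*(-1/78)) = 1507 + (51/(157/8) + 14/39) = 1507 + (51*(8/157) + 14/39) = 1507 + (408/157 + 14/39) = 1507 + 18110/6123 = 9245471/6123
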